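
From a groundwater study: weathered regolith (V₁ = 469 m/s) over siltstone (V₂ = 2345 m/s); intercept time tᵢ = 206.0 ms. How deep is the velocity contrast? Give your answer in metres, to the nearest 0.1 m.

49.3 m

θ_c = arcsin(469/2345) = 11.54°; cos θ_c = 0.9798.
tᵢ = 2h cos θ_c/V₁ ⇒ h = tᵢ·V₁/(2 cos θ_c) = 0.206·469/(2·0.9798) = 49.30 m.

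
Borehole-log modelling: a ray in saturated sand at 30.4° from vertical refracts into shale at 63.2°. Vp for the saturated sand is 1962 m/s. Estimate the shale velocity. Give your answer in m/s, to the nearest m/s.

sin 30.4° = 0.5060; sin 63.2° = 0.8926.
V₂ = V₁·(sin θ₂/sin θ₁) = 1962·(0.8926/0.5060) = 3460.74 m/s.

3461 m/s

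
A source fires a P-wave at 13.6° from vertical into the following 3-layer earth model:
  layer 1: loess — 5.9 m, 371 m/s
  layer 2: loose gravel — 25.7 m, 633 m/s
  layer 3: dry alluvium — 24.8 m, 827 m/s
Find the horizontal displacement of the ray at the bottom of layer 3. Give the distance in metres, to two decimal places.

27.95 m

p = sin θ₁/V₁ = sin 13.6°/371 = 6.3381e-04 s/m is conserved through the stack.
Layer 1: θ = 13.60°; offset = 5.9·tan 13.60° = 1.4274 m.
Layer 2: sin θ = p·633 = 0.4012 → θ = 23.65°; offset = 25.7·tan 23.65° = 11.2565 m.
Layer 3: sin θ = p·827 = 0.5242 → θ = 31.61°; offset = 24.8·tan 31.61° = 15.2640 m.
Summing the layer offsets gives 27.9478 m.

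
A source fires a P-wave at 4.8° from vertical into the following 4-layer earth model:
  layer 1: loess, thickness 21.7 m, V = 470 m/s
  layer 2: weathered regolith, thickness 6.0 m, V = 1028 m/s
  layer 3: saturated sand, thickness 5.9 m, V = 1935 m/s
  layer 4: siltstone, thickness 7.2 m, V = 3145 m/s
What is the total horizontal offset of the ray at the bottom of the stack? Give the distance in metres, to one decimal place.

p = sin θ₁/V₁ = sin 4.8°/470 = 1.7804e-04 s/m is conserved through the stack.
Layer 1: θ = 4.80°; offset = 21.7·tan 4.80° = 1.822 m.
Layer 2: sin θ = p·1028 = 0.1830 → θ = 10.55°; offset = 6.0·tan 10.55° = 1.117 m.
Layer 3: sin θ = p·1935 = 0.3445 → θ = 20.15°; offset = 5.9·tan 20.15° = 2.165 m.
Layer 4: sin θ = p·3145 = 0.5599 → θ = 34.05°; offset = 7.2·tan 34.05° = 4.866 m.
Σ offsets = 9.970 m.

10.0 m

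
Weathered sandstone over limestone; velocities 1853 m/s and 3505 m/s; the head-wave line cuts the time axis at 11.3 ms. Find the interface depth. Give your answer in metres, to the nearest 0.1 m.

12.3 m

h = tᵢ·V₁·V₂ / (2·√(V₂²−V₁²)).
√(V₂²−V₁²) = √(3505² − 1853²) = 2975.1 m/s.
h = 0.0113 s × 1853 × 3505 / (2 × 2975.1) = 12.33 m.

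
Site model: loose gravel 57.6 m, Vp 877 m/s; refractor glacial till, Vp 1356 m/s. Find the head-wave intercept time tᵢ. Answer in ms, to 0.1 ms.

θ_c = arcsin(V₁/V₂) = arcsin(877/1356) = 40.30°; cos θ_c = 0.7627.
tᵢ = 2h·cos θ_c / V₁ = 2·57.6·0.7627 / 877 = 0.10019 s.

100.2 ms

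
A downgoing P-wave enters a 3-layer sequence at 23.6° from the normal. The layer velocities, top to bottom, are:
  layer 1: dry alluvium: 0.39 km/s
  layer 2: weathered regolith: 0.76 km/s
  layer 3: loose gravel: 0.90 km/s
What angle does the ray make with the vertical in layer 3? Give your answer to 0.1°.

Ray parameter p = sin 23.6° / 0.39 = 1.0265e+00 s/km.
sin θ_3 = p·V_3 = 1.0265e+00 × 0.90 = 0.9239.
θ_3 = arcsin 0.9239 = 67.50°.

67.5°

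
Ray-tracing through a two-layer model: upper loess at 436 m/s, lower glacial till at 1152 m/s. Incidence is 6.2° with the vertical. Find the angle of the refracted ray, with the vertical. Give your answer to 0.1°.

16.6°

sin θ₁/V₁ = sin θ₂/V₂ ⇒ sin θ₂ = 1152·sin 6.2°/436 = 1152·0.1080/436 = 0.2854.
θ₂ = sin⁻¹(0.2854) = 16.58° (from vertical).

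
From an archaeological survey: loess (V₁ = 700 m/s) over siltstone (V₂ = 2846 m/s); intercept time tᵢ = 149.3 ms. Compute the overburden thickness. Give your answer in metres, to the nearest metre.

θ_c = arcsin(700/2846) = 14.24°; cos θ_c = 0.9693.
tᵢ = 2h cos θ_c/V₁ ⇒ h = tᵢ·V₁/(2 cos θ_c) = 0.1493·700/(2·0.9693) = 53.91 m.

54 m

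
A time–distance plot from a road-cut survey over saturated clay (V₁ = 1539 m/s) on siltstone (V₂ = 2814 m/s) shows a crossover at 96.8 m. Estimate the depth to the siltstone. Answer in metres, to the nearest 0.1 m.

26.2 m

x_cross = 2h·√((V₂+V₁)/(V₂−V₁)) → h = x_cross / (2·√((V₂+V₁)/(V₂−V₁))).
√((V₂+V₁)/(V₂−V₁)) = √((2814+1539)/(2814−1539)) = 1.8477.
h = 96.8 / (2·1.8477) = 26.19 m.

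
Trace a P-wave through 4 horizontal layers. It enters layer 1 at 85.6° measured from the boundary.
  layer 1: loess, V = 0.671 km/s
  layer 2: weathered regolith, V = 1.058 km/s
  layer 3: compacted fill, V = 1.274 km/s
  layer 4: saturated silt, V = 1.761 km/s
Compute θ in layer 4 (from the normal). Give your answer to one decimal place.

11.6°

From the normal: θ₁ = 90° − 85.6° = 4.4°.
Ray parameter p = sin 4.4° / 0.671 = 1.1434e-01 s/km.
sin θ_4 = p·V_4 = 1.1434e-01 × 1.761 = 0.2013.
θ_4 = 11.62° from the vertical.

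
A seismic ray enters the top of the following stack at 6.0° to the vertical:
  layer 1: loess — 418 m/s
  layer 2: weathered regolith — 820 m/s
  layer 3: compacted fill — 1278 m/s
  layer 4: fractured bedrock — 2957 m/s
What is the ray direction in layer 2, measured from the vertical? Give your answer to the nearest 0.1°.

Ray parameter p = sin 6.0° / 418 = 2.5007e-04 s/m.
sin θ_2 = p·V_2 = 2.5007e-04 × 820 = 0.2051.
θ_2 = 11.83° from the vertical.

11.8°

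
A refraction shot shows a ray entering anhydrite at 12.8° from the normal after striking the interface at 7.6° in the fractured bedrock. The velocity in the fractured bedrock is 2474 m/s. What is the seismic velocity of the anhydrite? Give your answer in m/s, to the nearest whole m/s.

4144 m/s

sin 7.6° = 0.1323; sin 12.8° = 0.2215.
V₂ = V₁·(sin θ₂/sin θ₁) = 2474·(0.2215/0.1323) = 4144.31 m/s.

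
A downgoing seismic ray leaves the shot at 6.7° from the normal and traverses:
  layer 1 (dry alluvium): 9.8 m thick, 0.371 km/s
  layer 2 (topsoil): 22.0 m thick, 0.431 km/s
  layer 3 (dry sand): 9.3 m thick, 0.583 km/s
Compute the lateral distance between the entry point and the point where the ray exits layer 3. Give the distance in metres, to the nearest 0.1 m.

p = sin θ₁/V₁ = sin 6.7°/0.371 = 3.1448e-01 s/km is conserved through the stack.
Layer 1: θ = 6.70°; offset = 9.8·tan 6.70° = 1.151 m.
Layer 2: sin θ = p·0.431 = 0.1355 → θ = 7.79°; offset = 22.0·tan 7.79° = 3.010 m.
Layer 3: sin θ = p·0.583 = 0.1833 → θ = 10.56°; offset = 9.3·tan 10.56° = 1.734 m.
Summing the layer offsets gives 5.895 m.

5.9 m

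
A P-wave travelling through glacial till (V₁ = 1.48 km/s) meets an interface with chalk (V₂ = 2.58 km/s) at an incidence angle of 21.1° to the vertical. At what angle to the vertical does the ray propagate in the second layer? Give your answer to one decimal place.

Snell's law: sin θ₂ = (V₂/V₁)·sin θ₁ = (2.58/1.48)·sin 21.1° = 0.6276.
θ₂ = arcsin 0.6276 = 38.87° from the normal.

38.9°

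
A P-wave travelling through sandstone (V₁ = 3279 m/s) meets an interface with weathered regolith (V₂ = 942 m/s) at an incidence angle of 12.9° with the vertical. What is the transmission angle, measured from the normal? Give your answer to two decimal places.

3.68°

sin θ₁/V₁ = sin θ₂/V₂ ⇒ sin θ₂ = 942·sin 12.9°/3279 = 942·0.2233/3279 = 0.0641.
θ₂ = arcsin 0.0641 = 3.68° from the normal.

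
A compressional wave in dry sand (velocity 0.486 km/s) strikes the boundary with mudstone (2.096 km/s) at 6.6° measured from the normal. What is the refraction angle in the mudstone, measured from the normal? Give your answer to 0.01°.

sin θ₁/V₁ = sin θ₂/V₂ ⇒ sin θ₂ = 2.096·sin 6.6°/0.486 = 2.096·0.1149/0.486 = 0.4957.
θ₂ = sin⁻¹(0.4957) = 29.72° (from vertical).

29.72°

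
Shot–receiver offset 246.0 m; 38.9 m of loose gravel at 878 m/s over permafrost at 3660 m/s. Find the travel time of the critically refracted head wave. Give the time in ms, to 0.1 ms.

153.2 ms

θ_c = arcsin(V₁/V₂) = arcsin(878/3660) = 13.88°, cos θ_c = 0.9708.
Intercept time tᵢ = 2h cos θ_c / V₁ = 2·38.9·0.9708/878 = 0.08602 s.
t = x/V₂ + tᵢ = 246.0/3660 + 0.08602 = 0.15324 s.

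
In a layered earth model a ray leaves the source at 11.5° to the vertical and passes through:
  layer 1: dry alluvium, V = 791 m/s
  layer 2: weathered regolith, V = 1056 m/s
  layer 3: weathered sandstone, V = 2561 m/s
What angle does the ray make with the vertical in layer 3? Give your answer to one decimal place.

Ray parameter p = sin 11.5° / 791 = 2.5205e-04 s/m.
sin θ_3 = p·V_3 = 2.5205e-04 × 2561 = 0.6455.
θ_3 = arcsin 0.6455 = 40.20°.

40.2°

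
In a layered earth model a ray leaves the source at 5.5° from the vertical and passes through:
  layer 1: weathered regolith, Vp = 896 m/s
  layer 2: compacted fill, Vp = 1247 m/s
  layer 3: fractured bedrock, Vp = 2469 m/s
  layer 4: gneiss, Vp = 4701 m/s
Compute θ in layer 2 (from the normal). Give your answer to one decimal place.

Snell's law across each interface conserves sin θ / V, so sin θ_2 = V_2·sin θ₁/V₁.
sin θ_2 = 1247 × sin 5.5° / 896 = 0.1334.
θ_2 = 7.67° from the vertical.

7.7°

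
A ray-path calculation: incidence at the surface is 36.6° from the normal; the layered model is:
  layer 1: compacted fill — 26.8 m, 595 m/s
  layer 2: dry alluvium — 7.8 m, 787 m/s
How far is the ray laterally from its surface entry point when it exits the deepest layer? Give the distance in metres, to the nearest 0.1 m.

Apply Snell's law at each interface; in layer i the horizontal offset is hᵢ·tan θᵢ.
Layer 1: θ = 36.60°; offset = 26.8·tan 36.60° = 19.903 m.
Layer 2: sin θ = 787·sin 36.6°/595 = 0.7886, θ = 52.06°; offset = 7.8·tan 52.06° = 10.004 m.
Summing the layer offsets gives 29.907 m.

29.9 m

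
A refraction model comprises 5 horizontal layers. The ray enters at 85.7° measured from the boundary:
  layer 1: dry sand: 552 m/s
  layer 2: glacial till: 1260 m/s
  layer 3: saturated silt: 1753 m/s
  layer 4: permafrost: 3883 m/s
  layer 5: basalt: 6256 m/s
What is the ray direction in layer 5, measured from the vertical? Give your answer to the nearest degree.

From the normal: θ₁ = 90° − 85.7° = 4.3°.
Snell's law across each interface conserves sin θ / V, so sin θ_5 = V_5·sin θ₁/V₁.
sin θ_5 = 6256 × sin 4.3° / 552 = 0.8498.
θ_5 = 58.19° from the vertical.

58°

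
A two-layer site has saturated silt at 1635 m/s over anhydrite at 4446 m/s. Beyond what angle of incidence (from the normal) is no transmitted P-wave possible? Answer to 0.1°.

At critical incidence the refracted ray runs along the interface (θ₂ = 90°), so sin θ_c = V₁/V₂.
θ_c = arcsin(1635/4446) = arcsin 0.3677 = 21.58°.

21.6°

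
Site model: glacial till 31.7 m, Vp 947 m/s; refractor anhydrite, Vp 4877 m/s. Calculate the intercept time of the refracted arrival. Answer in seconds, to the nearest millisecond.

0.066 s

tᵢ = 2h·√(V₂²−V₁²)/(V₁V₂).
√(V₂²−V₁²) = √(4877²−947²) = 4784.2 m/s.
tᵢ = 2·31.7·4784.2/(947·4877) = 0.06567 s.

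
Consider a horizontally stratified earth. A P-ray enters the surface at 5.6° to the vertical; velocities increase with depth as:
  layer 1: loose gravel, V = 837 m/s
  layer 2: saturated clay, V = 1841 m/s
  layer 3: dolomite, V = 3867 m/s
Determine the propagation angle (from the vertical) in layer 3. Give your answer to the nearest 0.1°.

Snell's law across each interface conserves sin θ / V, so sin θ_3 = V_3·sin θ₁/V₁.
sin θ_3 = 3867 × sin 5.6° / 837 = 0.4508.
θ_3 = arcsin 0.4508 = 26.80°.

26.8°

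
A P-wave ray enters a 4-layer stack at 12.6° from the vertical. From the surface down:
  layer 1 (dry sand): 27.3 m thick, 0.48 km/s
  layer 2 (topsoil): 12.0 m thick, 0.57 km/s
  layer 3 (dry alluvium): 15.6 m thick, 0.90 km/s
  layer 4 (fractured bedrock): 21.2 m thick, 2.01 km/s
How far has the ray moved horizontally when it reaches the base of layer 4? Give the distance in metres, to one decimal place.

63.9 m

Apply Snell's law at each interface; in layer i the horizontal offset is hᵢ·tan θᵢ.
Layer 1: θ = 12.60°; offset = 27.3·tan 12.60° = 6.102 m.
Layer 2: sin θ = 0.57·sin 12.6°/0.48 = 0.2590, θ = 15.01°; offset = 12.0·tan 15.01° = 3.218 m.
Layer 3: sin θ = 0.90·sin 12.6°/0.48 = 0.4090, θ = 24.14°; offset = 15.6·tan 24.14° = 6.992 m.
Layer 4: sin θ = 2.01·sin 12.6°/0.48 = 0.9135, θ = 65.99°; offset = 21.2·tan 65.99° = 47.594 m.
Summing the layer offsets gives 63.907 m.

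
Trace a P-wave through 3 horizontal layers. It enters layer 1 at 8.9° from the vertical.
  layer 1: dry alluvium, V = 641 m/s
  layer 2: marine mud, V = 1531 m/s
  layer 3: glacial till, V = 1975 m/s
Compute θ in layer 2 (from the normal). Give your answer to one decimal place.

Ray parameter p = sin 8.9° / 641 = 2.4136e-04 s/m.
sin θ_2 = p·V_2 = 2.4136e-04 × 1531 = 0.3695.
θ_2 = arcsin 0.3695 = 21.69°.

21.7°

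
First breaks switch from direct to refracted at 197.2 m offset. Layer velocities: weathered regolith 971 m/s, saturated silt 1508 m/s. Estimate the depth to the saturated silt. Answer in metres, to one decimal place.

x_cross = 2h·√((V₂+V₁)/(V₂−V₁)) → h = x_cross / (2·√((V₂+V₁)/(V₂−V₁))).
√((V₂+V₁)/(V₂−V₁)) = √((1508+971)/(1508−971)) = 2.1486.
h = 197.2 / (2·2.1486) = 45.89 m.

45.9 m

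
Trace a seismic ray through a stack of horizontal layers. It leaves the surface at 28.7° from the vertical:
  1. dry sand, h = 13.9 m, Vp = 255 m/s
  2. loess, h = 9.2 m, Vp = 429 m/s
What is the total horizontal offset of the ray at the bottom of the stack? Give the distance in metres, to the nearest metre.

20 m

Ray parameter p = sin 28.7° / 255 m/s = 1.8832e-03 s/m.
Layer 1: θ = 28.70°; offset = 13.9·tan 28.70° = 7.610 m.
Layer 2: sin θ = p·429 = 0.8079 → θ = 53.89°; offset = 9.2·tan 53.89° = 12.613 m.
Σ offsets = 20.223 m.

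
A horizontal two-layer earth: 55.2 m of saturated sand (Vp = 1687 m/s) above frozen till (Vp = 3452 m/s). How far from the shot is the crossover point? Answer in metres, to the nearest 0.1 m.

188.4 m

θ_c = arcsin(1687/3452) = 29.26°, so cos θ_c = 0.8725 and tᵢ = 2h cos θ_c/V₁ = 0.0571 s.
At crossover x/V₁ = x/V₂ + tᵢ ⇒ x = tᵢ/(1/V₁ − 1/V₂) = 0.05709/(5.9277e-04 − 2.8969e-04) = 188.38 m.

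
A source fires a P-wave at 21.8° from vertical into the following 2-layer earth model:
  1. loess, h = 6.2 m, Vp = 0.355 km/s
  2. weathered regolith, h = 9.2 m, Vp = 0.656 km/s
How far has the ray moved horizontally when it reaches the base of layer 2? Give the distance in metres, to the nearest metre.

Apply Snell's law at each interface; in layer i the horizontal offset is hᵢ·tan θᵢ.
Layer 1: θ = 21.80°; offset = 6.2·tan 21.80° = 2.480 m.
Layer 2: sin θ = 0.656·sin 21.8°/0.355 = 0.6862, θ = 43.33°; offset = 9.2·tan 43.33° = 8.680 m.
Summing the layer offsets gives 11.160 m.

11 m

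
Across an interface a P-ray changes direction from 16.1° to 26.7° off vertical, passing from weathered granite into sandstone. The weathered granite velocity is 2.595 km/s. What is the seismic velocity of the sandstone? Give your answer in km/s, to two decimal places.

4.20 km/s

Snell's law: sin 16.1°/V₁ = sin 26.7°/V₂.
V₂ = V₁·sin 26.7°/sin 16.1° = 2.595 × 1.6202 = 4.20 km/s.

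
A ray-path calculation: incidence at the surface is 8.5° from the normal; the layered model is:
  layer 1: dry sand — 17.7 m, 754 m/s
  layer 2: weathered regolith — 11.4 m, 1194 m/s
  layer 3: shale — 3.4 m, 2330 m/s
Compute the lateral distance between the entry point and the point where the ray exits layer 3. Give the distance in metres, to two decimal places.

7.14 m

Apply Snell's law at each interface; in layer i the horizontal offset is hᵢ·tan θᵢ.
Layer 1: θ = 8.50°; offset = 17.7·tan 8.50° = 2.6453 m.
Layer 2: sin θ = 1194·sin 8.5°/754 = 0.2341, θ = 13.54°; offset = 11.4·tan 13.54° = 2.7446 m.
Layer 3: sin θ = 2330·sin 8.5°/754 = 0.4568, θ = 27.18°; offset = 3.4·tan 27.18° = 1.7457 m.
Summing the layer offsets gives 7.1356 m.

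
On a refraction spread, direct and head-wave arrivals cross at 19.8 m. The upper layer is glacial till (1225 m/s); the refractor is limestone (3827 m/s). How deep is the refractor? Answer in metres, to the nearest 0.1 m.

h = (x_cross/2)·√((V₂−V₁)/(V₂+V₁)).
(V₂−V₁)/(V₂+V₁) = (3827−1225)/(3827+1225) = 0.5150; √ = 0.7177.
h = (19.8/2)·0.7177 = 7.10 m.

7.1 m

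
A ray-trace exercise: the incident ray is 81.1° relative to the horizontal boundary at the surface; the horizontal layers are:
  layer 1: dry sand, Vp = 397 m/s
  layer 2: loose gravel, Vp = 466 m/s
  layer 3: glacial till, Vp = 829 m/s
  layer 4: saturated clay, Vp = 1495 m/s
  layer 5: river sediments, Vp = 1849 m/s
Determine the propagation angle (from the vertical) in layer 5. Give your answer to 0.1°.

46.1°

From the normal: θ₁ = 90° − 81.1° = 8.9°.
Ray parameter p = sin 8.9° / 397 = 3.8970e-04 s/m.
sin θ_5 = p·V_5 = 3.8970e-04 × 1849 = 0.7206.
θ_5 = arcsin 0.7206 = 46.10°.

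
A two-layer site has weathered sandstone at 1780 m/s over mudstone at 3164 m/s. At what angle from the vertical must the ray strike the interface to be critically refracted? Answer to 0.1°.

34.2°

Critical incidence: sin θ_c = V₁/V₂ = 1780/3164 = 0.5626.
θ_c = arcsin 0.5626 = 34.23°.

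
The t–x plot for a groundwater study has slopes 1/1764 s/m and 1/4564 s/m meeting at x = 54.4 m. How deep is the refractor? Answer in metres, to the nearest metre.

18 m

x_cross = 2h·√((V₂+V₁)/(V₂−V₁)) → h = x_cross / (2·√((V₂+V₁)/(V₂−V₁))).
√((V₂+V₁)/(V₂−V₁)) = √((4564+1764)/(4564−1764)) = 1.5033.
h = 54.4 / (2·1.5033) = 18.09 m.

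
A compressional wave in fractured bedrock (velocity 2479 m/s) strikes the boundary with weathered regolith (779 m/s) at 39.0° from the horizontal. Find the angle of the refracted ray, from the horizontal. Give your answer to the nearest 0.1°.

75.9°

Angle from the normal: 90° − 39.0° = 51.0°.
Snell's law: sin θ₂ = (V₂/V₁)·sin θ₁ = (779/2479)·sin 51.0° = 0.2442.
θ₂ = arcsin 0.2442 = 14.14° from the normal.
From the interface: 90° − 14.14° = 75.86°.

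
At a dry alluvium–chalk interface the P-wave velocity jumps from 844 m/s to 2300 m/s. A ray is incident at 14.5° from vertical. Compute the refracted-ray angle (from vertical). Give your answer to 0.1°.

Snell's law: sin θ₂ = (V₂/V₁)·sin θ₁ = (2300/844)·sin 14.5° = 0.6823.
θ₂ = arcsin 0.6823 = 43.02° from the normal.

43.0°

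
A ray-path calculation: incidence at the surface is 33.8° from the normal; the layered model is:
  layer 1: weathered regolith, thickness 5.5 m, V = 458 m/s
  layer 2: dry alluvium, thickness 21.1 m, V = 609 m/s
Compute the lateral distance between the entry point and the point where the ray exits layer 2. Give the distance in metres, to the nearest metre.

27 m

p = sin θ₁/V₁ = sin 33.8°/458 = 1.2146e-03 s/m is conserved through the stack.
Layer 1: θ = 33.80°; offset = 5.5·tan 33.80° = 3.682 m.
Layer 2: sin θ = p·609 = 0.7397 → θ = 47.71°; offset = 21.1·tan 47.71° = 23.194 m.
Summing the layer offsets gives 26.876 m.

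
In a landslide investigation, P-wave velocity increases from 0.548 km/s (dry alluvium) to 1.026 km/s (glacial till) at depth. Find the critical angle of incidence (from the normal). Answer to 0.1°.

32.3°

Critical incidence: sin θ_c = V₁/V₂ = 0.548/1.026 = 0.5341.
θ_c = arcsin 0.5341 = 32.28°.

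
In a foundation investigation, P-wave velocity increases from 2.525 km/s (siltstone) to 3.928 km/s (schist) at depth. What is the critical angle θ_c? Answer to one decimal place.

Critical incidence: sin θ_c = V₁/V₂ = 2.525/3.928 = 0.6428.
θ_c = arcsin 0.6428 = 40.00°.

40.0°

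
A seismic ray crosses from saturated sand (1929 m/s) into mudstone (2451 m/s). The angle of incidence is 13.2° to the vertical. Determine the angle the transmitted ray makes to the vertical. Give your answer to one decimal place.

16.9°

sin θ₁/V₁ = sin θ₂/V₂ ⇒ sin θ₂ = 2451·sin 13.2°/1929 = 2451·0.2284/1929 = 0.2901.
θ₂ = arcsin 0.2901 = 16.87° from the normal.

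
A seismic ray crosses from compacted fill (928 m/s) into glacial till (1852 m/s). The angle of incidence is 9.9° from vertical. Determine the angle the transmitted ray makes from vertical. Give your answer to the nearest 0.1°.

Snell's law: sin θ₂ = (V₂/V₁)·sin θ₁ = (1852/928)·sin 9.9° = 0.3431.
θ₂ = arcsin 0.3431 = 20.07° from the normal.

20.1°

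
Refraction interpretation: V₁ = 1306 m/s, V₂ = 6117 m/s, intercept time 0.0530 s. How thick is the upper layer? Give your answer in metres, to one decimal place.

35.4 m

h = tᵢ·V₁·V₂ / (2·√(V₂²−V₁²)).
√(V₂²−V₁²) = √(6117² − 1306²) = 5976.0 m/s.
h = 0.053 s × 1306 × 6117 / (2 × 5976.0) = 35.43 m.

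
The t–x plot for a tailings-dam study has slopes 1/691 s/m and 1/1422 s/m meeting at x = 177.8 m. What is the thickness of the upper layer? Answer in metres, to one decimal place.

x_cross = 2h·√((V₂+V₁)/(V₂−V₁)) → h = x_cross / (2·√((V₂+V₁)/(V₂−V₁))).
√((V₂+V₁)/(V₂−V₁)) = √((1422+691)/(1422−691)) = 1.7002.
h = 177.8 / (2·1.7002) = 52.29 m.

52.3 m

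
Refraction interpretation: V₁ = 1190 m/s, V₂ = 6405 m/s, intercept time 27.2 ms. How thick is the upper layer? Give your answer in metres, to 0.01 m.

θ_c = arcsin(1190/6405) = 10.71°; cos θ_c = 0.9826.
tᵢ = 2h cos θ_c/V₁ ⇒ h = tᵢ·V₁/(2 cos θ_c) = 0.0272·1190/(2·0.9826) = 16.47 m.

16.47 m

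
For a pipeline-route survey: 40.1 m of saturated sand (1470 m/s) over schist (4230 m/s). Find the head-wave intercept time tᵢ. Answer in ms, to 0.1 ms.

51.2 ms

tᵢ = 2h·√(V₂²−V₁²)/(V₁V₂).
√(V₂²−V₁²) = √(4230²−1470²) = 3966.4 m/s.
tᵢ = 2·40.1·3966.4/(1470·4230) = 0.05116 s.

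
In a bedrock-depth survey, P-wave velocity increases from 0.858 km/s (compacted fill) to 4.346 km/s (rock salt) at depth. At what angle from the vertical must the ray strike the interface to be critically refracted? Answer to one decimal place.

At critical incidence the refracted ray runs along the interface (θ₂ = 90°), so sin θ_c = V₁/V₂.
θ_c = arcsin(0.858/4.346) = arcsin 0.1974 = 11.39°.

11.4°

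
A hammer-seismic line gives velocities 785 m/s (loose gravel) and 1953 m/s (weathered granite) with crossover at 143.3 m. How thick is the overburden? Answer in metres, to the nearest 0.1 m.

h = (x_cross/2)·√((V₂−V₁)/(V₂+V₁)).
(V₂−V₁)/(V₂+V₁) = (1953−785)/(1953+785) = 0.4266; √ = 0.6531.
h = (143.3/2)·0.6531 = 46.80 m.

46.8 m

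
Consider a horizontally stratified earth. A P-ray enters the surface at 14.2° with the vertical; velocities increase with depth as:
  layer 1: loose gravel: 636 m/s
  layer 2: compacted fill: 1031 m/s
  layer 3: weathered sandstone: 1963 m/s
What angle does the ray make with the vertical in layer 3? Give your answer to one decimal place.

49.2°

Ray parameter p = sin 14.2° / 636 = 3.8570e-04 s/m.
sin θ_3 = p·V_3 = 3.8570e-04 × 1963 = 0.7571.
θ_3 = arcsin 0.7571 = 49.21°.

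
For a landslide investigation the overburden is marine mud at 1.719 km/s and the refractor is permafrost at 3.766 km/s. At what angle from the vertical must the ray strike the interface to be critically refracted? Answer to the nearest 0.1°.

27.2°

Critical incidence: sin θ_c = V₁/V₂ = 1.719/3.766 = 0.4565.
θ_c = arcsin 0.4565 = 27.16°.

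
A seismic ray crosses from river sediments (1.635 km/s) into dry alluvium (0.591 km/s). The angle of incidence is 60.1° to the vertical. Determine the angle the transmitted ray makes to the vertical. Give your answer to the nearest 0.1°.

18.3°

Snell's law: sin θ₂ = (V₂/V₁)·sin θ₁ = (0.591/1.635)·sin 60.1° = 0.3134.
θ₂ = arcsin 0.3134 = 18.26° from the normal.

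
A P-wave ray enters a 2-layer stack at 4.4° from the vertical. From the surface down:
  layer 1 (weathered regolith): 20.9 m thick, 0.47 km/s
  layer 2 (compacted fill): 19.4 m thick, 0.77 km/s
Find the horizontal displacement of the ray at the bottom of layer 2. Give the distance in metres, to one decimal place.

4.1 m

Apply Snell's law at each interface; in layer i the horizontal offset is hᵢ·tan θᵢ.
Layer 1: θ = 4.40°; offset = 20.9·tan 4.40° = 1.608 m.
Layer 2: sin θ = 0.77·sin 4.4°/0.47 = 0.1257, θ = 7.22°; offset = 19.4·tan 7.22° = 2.458 m.
Σ offsets = 4.066 m.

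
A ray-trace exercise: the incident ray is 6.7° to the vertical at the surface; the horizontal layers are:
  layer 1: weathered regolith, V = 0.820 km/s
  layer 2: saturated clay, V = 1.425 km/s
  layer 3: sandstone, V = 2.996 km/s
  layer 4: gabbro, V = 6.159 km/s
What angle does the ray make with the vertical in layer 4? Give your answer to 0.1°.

61.2°

Ray parameter p = sin 6.7° / 0.820 = 1.4228e-01 s/km.
sin θ_4 = p·V_4 = 1.4228e-01 × 6.159 = 0.8763.
θ_4 = arcsin 0.8763 = 61.20°.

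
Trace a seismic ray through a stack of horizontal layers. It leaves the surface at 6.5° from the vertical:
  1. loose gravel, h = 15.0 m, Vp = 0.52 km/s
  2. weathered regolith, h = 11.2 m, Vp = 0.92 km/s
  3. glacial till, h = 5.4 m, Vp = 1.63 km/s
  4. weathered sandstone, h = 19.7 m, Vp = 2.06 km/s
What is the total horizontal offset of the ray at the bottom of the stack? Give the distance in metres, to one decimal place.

15.9 m

p = sin θ₁/V₁ = sin 6.5°/0.52 = 2.1770e-01 s/km is conserved through the stack.
Layer 1: θ = 6.50°; offset = 15.0·tan 6.50° = 1.709 m.
Layer 2: sin θ = p·0.92 = 0.2003 → θ = 11.55°; offset = 11.2·tan 11.55° = 2.290 m.
Layer 3: sin θ = p·1.63 = 0.3548 → θ = 20.78°; offset = 5.4·tan 20.78° = 2.050 m.
Layer 4: sin θ = p·2.06 = 0.4485 → θ = 26.64°; offset = 19.7·tan 26.64° = 9.884 m.
Σ offsets = 15.932 m.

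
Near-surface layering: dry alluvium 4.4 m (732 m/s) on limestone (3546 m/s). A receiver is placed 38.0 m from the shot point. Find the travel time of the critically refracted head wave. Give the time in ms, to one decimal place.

t = x/V₂ + 2h·√(V₂²−V₁²)/(V₁V₂).
√(V₂²−V₁²) = √(3546²−732²) = 3469.6 m/s; delay term = 2·4.4·3469.6/(732·3546) = 0.01176 s.
t = 38.0/3546 + 0.01176 = 0.02248 s.

22.5 ms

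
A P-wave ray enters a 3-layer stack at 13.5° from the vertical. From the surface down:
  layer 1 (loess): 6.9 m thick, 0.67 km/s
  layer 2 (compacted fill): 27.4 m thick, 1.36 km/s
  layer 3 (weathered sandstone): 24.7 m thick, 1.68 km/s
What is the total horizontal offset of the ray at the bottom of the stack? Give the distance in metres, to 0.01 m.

p = sin θ₁/V₁ = sin 13.5°/0.67 = 3.4843e-01 s/km is conserved through the stack.
Layer 1: θ = 13.50°; offset = 6.9·tan 13.50° = 1.6565 m.
Layer 2: sin θ = p·1.36 = 0.4739 → θ = 28.29°; offset = 27.4·tan 28.29° = 14.7442 m.
Layer 3: sin θ = p·1.68 = 0.5854 → θ = 35.83°; offset = 24.7·tan 35.83° = 17.8326 m.
Σ offsets = 34.2334 m.

34.23 m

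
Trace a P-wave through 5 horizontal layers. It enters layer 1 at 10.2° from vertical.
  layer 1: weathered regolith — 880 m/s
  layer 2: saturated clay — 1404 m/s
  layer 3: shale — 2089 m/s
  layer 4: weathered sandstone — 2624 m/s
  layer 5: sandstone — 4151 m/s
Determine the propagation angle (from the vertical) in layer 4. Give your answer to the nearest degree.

Ray parameter p = sin 10.2° / 880 = 2.0123e-04 s/m.
sin θ_4 = p·V_4 = 2.0123e-04 × 2624 = 0.5280.
θ_4 = arcsin 0.5280 = 31.87°.

32°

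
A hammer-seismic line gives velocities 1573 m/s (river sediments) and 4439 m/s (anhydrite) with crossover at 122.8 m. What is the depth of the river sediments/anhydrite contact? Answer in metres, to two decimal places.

42.39 m

h = (x_cross/2)·√((V₂−V₁)/(V₂+V₁)).
(V₂−V₁)/(V₂+V₁) = (4439−1573)/(4439+1573) = 0.4767; √ = 0.6904.
h = (122.8/2)·0.6904 = 42.39 m.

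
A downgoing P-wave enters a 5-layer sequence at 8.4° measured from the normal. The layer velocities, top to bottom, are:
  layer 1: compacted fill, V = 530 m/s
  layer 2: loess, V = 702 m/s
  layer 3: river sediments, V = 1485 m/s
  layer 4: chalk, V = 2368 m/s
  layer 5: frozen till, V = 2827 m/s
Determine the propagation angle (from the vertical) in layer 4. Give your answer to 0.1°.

40.7°

Ray parameter p = sin 8.4° / 530 = 2.7563e-04 s/m.
sin θ_4 = p·V_4 = 2.7563e-04 × 2368 = 0.6527.
θ_4 = 40.74° from the vertical.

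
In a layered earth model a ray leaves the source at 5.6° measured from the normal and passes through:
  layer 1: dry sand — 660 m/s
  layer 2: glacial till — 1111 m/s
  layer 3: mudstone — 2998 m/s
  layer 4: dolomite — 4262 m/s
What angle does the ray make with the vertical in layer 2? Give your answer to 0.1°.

9.5°

Snell's law across each interface conserves sin θ / V, so sin θ_2 = V_2·sin θ₁/V₁.
sin θ_2 = 1111 × sin 5.6° / 660 = 0.1643.
θ_2 = 9.45° from the vertical.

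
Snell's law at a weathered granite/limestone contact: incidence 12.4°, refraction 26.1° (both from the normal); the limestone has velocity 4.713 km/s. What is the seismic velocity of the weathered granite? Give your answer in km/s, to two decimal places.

2.30 km/s

sin 12.4° = 0.2147; sin 26.1° = 0.4399.
V₁ = V₂·(sin θ₁/sin θ₂) = 4.713·(0.2147/0.4399) = 2.30 km/s.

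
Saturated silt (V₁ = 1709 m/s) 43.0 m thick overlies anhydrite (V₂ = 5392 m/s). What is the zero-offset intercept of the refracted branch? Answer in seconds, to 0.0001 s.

tᵢ = 2h·√(V₂²−V₁²)/(V₁V₂).
√(V₂²−V₁²) = √(5392²−1709²) = 5114.0 m/s.
tᵢ = 2·43.0·5114.0/(1709·5392) = 0.04773 s.

0.0477 s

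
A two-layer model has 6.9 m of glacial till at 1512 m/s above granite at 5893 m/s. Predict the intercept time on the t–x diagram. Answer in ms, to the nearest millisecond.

9 ms

θ_c = arcsin(V₁/V₂) = arcsin(1512/5893) = 14.87°; cos θ_c = 0.9665.
tᵢ = 2h·cos θ_c / V₁ = 2·6.9·0.9665 / 1512 = 0.00882 s.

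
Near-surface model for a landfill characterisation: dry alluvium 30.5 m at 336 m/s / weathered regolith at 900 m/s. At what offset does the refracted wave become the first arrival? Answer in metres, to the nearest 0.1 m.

x_cross = 2h·√((V₂+V₁)/(V₂−V₁)).
(V₂+V₁)/(V₂−V₁) = (900+336)/(900−336) = 2.1915; √ = 1.4804.
x_cross = 2·30.5·1.4804 = 90.30 m.

90.3 m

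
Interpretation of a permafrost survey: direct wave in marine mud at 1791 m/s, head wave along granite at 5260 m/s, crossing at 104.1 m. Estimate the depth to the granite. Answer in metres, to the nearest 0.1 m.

36.5 m

x_cross = 2h·√((V₂+V₁)/(V₂−V₁)) → h = x_cross / (2·√((V₂+V₁)/(V₂−V₁))).
√((V₂+V₁)/(V₂−V₁)) = √((5260+1791)/(5260−1791)) = 1.4257.
h = 104.1 / (2·1.4257) = 36.51 m.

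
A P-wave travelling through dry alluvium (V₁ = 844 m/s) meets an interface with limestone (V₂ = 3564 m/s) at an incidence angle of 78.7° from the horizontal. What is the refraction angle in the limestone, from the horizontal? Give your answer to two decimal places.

34.16°

Angle from the normal: 90° − 78.7° = 11.3°.
Snell's law: sin θ₂ = (V₂/V₁)·sin θ₁ = (3564/844)·sin 11.3° = 0.8274.
θ₂ = arcsin 0.8274 = 55.84° from the normal.
From the interface: 90° − 55.84° = 34.16°.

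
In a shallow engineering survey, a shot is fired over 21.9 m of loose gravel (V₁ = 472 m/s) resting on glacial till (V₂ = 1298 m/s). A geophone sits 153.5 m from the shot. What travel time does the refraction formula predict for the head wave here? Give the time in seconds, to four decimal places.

0.2047 s

θ_c = arcsin(V₁/V₂) = arcsin(472/1298) = 21.32°, cos θ_c = 0.9315.
Intercept time tᵢ = 2h cos θ_c / V₁ = 2·21.9·0.9315/472 = 0.08644 s.
t = x/V₂ + tᵢ = 153.5/1298 + 0.08644 = 0.20470 s.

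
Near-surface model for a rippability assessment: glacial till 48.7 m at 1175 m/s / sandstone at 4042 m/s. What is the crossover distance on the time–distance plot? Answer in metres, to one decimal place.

x_cross = 2h·√((V₂+V₁)/(V₂−V₁)).
(V₂+V₁)/(V₂−V₁) = (4042+1175)/(4042−1175) = 1.8197; √ = 1.3490.
x_cross = 2·48.7·1.3490 = 131.39 m.

131.4 m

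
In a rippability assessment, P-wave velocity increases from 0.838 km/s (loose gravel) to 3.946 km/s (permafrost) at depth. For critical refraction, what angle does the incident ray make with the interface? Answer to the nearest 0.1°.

At critical incidence the refracted ray runs along the interface (θ₂ = 90°), so sin θ_c = V₁/V₂.
θ_c = arcsin(0.838/3.946) = arcsin 0.2124 = 12.26°.
Measured from the interface: 90° − 12.26° = 77.74°.

77.7°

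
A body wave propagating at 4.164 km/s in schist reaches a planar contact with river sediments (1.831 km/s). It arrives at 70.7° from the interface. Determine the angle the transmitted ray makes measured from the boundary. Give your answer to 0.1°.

Angle from the normal: 90° − 70.7° = 19.3°.
Snell's law: sin θ₂ = (V₂/V₁)·sin θ₁ = (1.831/4.164)·sin 19.3° = 0.1453.
θ₂ = arcsin 0.1453 = 8.36° from the normal.
From the interface: 90° − 8.36° = 81.64°.

81.6°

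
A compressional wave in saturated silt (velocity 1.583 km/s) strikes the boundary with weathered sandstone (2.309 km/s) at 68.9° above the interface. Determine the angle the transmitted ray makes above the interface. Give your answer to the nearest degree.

Convert to the normal: θ₁ = 90° − 68.9° = 21.1°.
sin θ₁/V₁ = sin θ₂/V₂ ⇒ sin θ₂ = 2.309·sin 21.1°/1.583 = 2.309·0.3600/1.583 = 0.5251.
θ₂ = sin⁻¹(0.5251) = 31.67° (from vertical).
From the interface: 90° − 31.67° = 58.33°.

58°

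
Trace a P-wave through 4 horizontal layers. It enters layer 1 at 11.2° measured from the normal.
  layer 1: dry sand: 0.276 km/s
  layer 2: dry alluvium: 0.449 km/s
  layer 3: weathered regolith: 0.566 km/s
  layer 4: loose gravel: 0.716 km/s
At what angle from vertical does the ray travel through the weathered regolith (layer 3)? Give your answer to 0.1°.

Snell's law across each interface conserves sin θ / V, so sin θ_3 = V_3·sin θ₁/V₁.
sin θ_3 = 0.566 × sin 11.2° / 0.276 = 0.3983.
θ_3 = arcsin 0.3983 = 23.47°.

23.5°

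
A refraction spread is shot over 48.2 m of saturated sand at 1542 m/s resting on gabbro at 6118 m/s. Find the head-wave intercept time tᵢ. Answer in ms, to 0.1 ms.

60.5 ms

tᵢ = 2h·√(V₂²−V₁²)/(V₁V₂).
√(V₂²−V₁²) = √(6118²−1542²) = 5920.5 m/s.
tᵢ = 2·48.2·5920.5/(1542·6118) = 0.06050 s.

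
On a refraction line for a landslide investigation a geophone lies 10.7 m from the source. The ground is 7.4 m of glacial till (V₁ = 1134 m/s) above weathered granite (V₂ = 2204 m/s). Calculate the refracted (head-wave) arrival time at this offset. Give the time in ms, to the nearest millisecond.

θ_c = arcsin(V₁/V₂) = arcsin(1134/2204) = 30.97°, cos θ_c = 0.8575.
Intercept time tᵢ = 2h cos θ_c / V₁ = 2·7.4·0.8575/1134 = 0.01119 s.
t = x/V₂ + tᵢ = 10.7/2204 + 0.01119 = 0.01605 s.

16 ms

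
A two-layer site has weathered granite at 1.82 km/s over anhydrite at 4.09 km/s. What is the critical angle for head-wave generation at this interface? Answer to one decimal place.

At critical incidence the refracted ray runs along the interface (θ₂ = 90°), so sin θ_c = V₁/V₂.
θ_c = arcsin(1.82/4.09) = arcsin 0.4450 = 26.42°.

26.4°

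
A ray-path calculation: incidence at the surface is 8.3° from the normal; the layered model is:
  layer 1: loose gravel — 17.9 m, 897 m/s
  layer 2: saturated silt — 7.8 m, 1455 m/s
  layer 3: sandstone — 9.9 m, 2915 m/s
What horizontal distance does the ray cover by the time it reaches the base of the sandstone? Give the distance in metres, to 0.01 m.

Ray parameter p = sin 8.3° / 897 m/s = 1.6093e-04 s/m.
Layer 1: θ = 8.30°; offset = 17.9·tan 8.30° = 2.6113 m.
Layer 2: sin θ = p·1455 = 0.2342 → θ = 13.54°; offset = 7.8·tan 13.54° = 1.8786 m.
Layer 3: sin θ = p·2915 = 0.4691 → θ = 27.98°; offset = 9.9·tan 27.98° = 5.2588 m.
Summing the layer offsets gives 9.7488 m.

9.75 m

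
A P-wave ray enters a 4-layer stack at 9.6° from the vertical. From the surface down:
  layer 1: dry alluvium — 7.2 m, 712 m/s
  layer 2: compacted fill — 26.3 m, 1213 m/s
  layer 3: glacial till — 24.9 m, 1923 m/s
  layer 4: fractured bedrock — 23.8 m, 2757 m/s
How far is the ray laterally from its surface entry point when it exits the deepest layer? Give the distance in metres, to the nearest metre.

Apply Snell's law at each interface; in layer i the horizontal offset is hᵢ·tan θᵢ.
Layer 1: θ = 9.60°; offset = 7.2·tan 9.60° = 1.218 m.
Layer 2: sin θ = 1213·sin 9.6°/712 = 0.2841, θ = 16.51°; offset = 26.3·tan 16.51° = 7.793 m.
Layer 3: sin θ = 1923·sin 9.6°/712 = 0.4504, θ = 26.77°; offset = 24.9·tan 26.77° = 12.562 m.
Layer 4: sin θ = 2757·sin 9.6°/712 = 0.6458, θ = 40.22°; offset = 23.8·tan 40.22° = 20.129 m.
Total horizontal offset = 41.702 m.

42 m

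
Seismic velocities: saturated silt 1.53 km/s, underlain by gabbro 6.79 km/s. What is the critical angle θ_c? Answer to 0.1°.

13.0°

At critical incidence the refracted ray runs along the interface (θ₂ = 90°), so sin θ_c = V₁/V₂.
θ_c = arcsin(1.53/6.79) = arcsin 0.2253 = 13.02°.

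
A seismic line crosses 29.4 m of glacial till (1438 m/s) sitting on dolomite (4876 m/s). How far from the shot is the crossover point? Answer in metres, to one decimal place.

79.7 m

x_cross = 2h·√((V₂+V₁)/(V₂−V₁)).
(V₂+V₁)/(V₂−V₁) = (4876+1438)/(4876−1438) = 1.8365; √ = 1.3552.
x_cross = 2·29.4·1.3552 = 79.69 m.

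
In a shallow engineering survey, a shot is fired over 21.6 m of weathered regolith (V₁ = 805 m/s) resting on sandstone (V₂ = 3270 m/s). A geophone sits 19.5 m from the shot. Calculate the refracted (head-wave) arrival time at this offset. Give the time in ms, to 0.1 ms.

58.0 ms

θ_c = arcsin(V₁/V₂) = arcsin(805/3270) = 14.25°, cos θ_c = 0.9692.
Intercept time tᵢ = 2h cos θ_c / V₁ = 2·21.6·0.9692/805 = 0.05201 s.
t = x/V₂ + tᵢ = 19.5/3270 + 0.05201 = 0.05798 s.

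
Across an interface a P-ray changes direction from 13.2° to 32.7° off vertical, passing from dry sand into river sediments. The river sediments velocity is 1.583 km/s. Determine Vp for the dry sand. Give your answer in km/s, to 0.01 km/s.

sin 13.2° = 0.2284; sin 32.7° = 0.5402.
V₁ = V₂·(sin θ₁/sin θ₂) = 1.583·(0.2284/0.5402) = 0.67 km/s.

0.67 km/s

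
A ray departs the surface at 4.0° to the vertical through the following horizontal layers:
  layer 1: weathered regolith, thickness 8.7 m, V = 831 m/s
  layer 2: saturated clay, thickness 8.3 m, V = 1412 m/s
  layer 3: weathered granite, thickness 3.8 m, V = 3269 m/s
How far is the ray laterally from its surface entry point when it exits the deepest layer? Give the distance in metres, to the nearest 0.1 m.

Apply Snell's law at each interface; in layer i the horizontal offset is hᵢ·tan θᵢ.
Layer 1: θ = 4.00°; offset = 8.7·tan 4.00° = 0.608 m.
Layer 2: sin θ = 1412·sin 4.0°/831 = 0.1185, θ = 6.81°; offset = 8.3·tan 6.81° = 0.991 m.
Layer 3: sin θ = 3269·sin 4.0°/831 = 0.2744, θ = 15.93°; offset = 3.8·tan 15.93° = 1.084 m.
Summing the layer offsets gives 2.684 m.

2.7 m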